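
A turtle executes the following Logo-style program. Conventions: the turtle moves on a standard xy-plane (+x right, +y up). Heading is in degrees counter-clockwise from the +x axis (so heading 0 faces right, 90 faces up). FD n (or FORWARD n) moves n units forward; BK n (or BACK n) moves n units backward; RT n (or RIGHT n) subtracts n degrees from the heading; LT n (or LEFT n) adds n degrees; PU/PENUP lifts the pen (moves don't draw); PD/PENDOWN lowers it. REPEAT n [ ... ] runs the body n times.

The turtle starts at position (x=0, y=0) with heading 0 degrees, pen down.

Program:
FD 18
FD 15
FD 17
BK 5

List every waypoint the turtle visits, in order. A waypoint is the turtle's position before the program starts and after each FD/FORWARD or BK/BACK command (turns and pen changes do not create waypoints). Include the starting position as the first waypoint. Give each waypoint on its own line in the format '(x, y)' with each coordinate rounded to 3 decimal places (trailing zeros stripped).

Executing turtle program step by step:
Start: pos=(0,0), heading=0, pen down
FD 18: (0,0) -> (18,0) [heading=0, draw]
FD 15: (18,0) -> (33,0) [heading=0, draw]
FD 17: (33,0) -> (50,0) [heading=0, draw]
BK 5: (50,0) -> (45,0) [heading=0, draw]
Final: pos=(45,0), heading=0, 4 segment(s) drawn
Waypoints (5 total):
(0, 0)
(18, 0)
(33, 0)
(50, 0)
(45, 0)

Answer: (0, 0)
(18, 0)
(33, 0)
(50, 0)
(45, 0)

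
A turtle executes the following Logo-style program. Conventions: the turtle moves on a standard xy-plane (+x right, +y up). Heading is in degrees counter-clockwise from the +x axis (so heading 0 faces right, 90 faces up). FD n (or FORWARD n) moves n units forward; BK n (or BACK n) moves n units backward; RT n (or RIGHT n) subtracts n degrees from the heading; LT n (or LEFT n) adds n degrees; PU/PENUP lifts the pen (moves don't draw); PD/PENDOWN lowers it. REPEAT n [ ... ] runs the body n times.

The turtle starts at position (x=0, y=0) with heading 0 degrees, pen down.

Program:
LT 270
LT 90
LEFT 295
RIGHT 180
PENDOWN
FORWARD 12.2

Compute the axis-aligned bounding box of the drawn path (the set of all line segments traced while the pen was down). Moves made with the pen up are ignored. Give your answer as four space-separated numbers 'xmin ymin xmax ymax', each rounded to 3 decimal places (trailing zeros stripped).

Executing turtle program step by step:
Start: pos=(0,0), heading=0, pen down
LT 270: heading 0 -> 270
LT 90: heading 270 -> 0
LT 295: heading 0 -> 295
RT 180: heading 295 -> 115
PD: pen down
FD 12.2: (0,0) -> (-5.156,11.057) [heading=115, draw]
Final: pos=(-5.156,11.057), heading=115, 1 segment(s) drawn

Segment endpoints: x in {-5.156, 0}, y in {0, 11.057}
xmin=-5.156, ymin=0, xmax=0, ymax=11.057

Answer: -5.156 0 0 11.057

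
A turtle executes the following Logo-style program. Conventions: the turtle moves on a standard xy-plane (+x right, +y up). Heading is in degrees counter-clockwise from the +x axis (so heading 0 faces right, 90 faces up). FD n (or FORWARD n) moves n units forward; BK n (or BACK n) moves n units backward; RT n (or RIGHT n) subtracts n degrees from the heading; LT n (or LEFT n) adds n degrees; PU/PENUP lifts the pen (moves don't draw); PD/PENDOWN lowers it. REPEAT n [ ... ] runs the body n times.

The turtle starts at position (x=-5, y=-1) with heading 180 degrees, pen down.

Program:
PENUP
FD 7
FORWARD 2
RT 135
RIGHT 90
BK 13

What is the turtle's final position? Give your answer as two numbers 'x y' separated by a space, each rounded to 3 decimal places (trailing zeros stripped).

Answer: -23.192 8.192

Derivation:
Executing turtle program step by step:
Start: pos=(-5,-1), heading=180, pen down
PU: pen up
FD 7: (-5,-1) -> (-12,-1) [heading=180, move]
FD 2: (-12,-1) -> (-14,-1) [heading=180, move]
RT 135: heading 180 -> 45
RT 90: heading 45 -> 315
BK 13: (-14,-1) -> (-23.192,8.192) [heading=315, move]
Final: pos=(-23.192,8.192), heading=315, 0 segment(s) drawn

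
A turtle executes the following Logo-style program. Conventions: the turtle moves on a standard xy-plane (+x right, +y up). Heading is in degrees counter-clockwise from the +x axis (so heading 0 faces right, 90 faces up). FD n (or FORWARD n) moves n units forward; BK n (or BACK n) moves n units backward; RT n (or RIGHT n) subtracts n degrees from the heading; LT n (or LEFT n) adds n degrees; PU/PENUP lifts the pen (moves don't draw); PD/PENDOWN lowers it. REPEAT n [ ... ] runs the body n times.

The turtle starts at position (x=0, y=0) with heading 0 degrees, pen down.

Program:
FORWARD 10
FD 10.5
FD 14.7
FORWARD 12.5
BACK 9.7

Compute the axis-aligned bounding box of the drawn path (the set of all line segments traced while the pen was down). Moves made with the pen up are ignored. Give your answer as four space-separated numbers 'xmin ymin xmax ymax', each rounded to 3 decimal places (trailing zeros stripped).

Executing turtle program step by step:
Start: pos=(0,0), heading=0, pen down
FD 10: (0,0) -> (10,0) [heading=0, draw]
FD 10.5: (10,0) -> (20.5,0) [heading=0, draw]
FD 14.7: (20.5,0) -> (35.2,0) [heading=0, draw]
FD 12.5: (35.2,0) -> (47.7,0) [heading=0, draw]
BK 9.7: (47.7,0) -> (38,0) [heading=0, draw]
Final: pos=(38,0), heading=0, 5 segment(s) drawn

Segment endpoints: x in {0, 10, 20.5, 35.2, 38, 47.7}, y in {0}
xmin=0, ymin=0, xmax=47.7, ymax=0

Answer: 0 0 47.7 0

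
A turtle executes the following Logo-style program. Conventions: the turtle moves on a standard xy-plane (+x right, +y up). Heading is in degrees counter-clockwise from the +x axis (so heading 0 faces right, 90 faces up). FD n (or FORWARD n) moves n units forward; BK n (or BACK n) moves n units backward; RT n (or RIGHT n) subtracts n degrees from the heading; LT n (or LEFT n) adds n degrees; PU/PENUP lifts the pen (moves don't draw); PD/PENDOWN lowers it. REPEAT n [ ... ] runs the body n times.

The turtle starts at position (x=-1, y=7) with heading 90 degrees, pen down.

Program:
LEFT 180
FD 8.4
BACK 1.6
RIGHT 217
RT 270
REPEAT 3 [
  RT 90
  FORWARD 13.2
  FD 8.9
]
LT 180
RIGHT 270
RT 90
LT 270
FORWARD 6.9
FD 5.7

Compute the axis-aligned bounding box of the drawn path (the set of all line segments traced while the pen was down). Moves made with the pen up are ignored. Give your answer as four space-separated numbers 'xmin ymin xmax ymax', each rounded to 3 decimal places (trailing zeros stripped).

Answer: -1 -20.683 29.95 17.85

Derivation:
Executing turtle program step by step:
Start: pos=(-1,7), heading=90, pen down
LT 180: heading 90 -> 270
FD 8.4: (-1,7) -> (-1,-1.4) [heading=270, draw]
BK 1.6: (-1,-1.4) -> (-1,0.2) [heading=270, draw]
RT 217: heading 270 -> 53
RT 270: heading 53 -> 143
REPEAT 3 [
  -- iteration 1/3 --
  RT 90: heading 143 -> 53
  FD 13.2: (-1,0.2) -> (6.944,10.742) [heading=53, draw]
  FD 8.9: (6.944,10.742) -> (12.3,17.85) [heading=53, draw]
  -- iteration 2/3 --
  RT 90: heading 53 -> 323
  FD 13.2: (12.3,17.85) -> (22.842,9.906) [heading=323, draw]
  FD 8.9: (22.842,9.906) -> (29.95,4.55) [heading=323, draw]
  -- iteration 3/3 --
  RT 90: heading 323 -> 233
  FD 13.2: (29.95,4.55) -> (22.006,-5.992) [heading=233, draw]
  FD 8.9: (22.006,-5.992) -> (16.65,-13.1) [heading=233, draw]
]
LT 180: heading 233 -> 53
RT 270: heading 53 -> 143
RT 90: heading 143 -> 53
LT 270: heading 53 -> 323
FD 6.9: (16.65,-13.1) -> (22.16,-17.253) [heading=323, draw]
FD 5.7: (22.16,-17.253) -> (26.713,-20.683) [heading=323, draw]
Final: pos=(26.713,-20.683), heading=323, 10 segment(s) drawn

Segment endpoints: x in {-1, -1, -1, 6.944, 12.3, 16.65, 22.006, 22.16, 22.842, 26.713, 29.95}, y in {-20.683, -17.253, -13.1, -5.992, -1.4, 0.2, 4.55, 7, 9.906, 10.742, 17.85}
xmin=-1, ymin=-20.683, xmax=29.95, ymax=17.85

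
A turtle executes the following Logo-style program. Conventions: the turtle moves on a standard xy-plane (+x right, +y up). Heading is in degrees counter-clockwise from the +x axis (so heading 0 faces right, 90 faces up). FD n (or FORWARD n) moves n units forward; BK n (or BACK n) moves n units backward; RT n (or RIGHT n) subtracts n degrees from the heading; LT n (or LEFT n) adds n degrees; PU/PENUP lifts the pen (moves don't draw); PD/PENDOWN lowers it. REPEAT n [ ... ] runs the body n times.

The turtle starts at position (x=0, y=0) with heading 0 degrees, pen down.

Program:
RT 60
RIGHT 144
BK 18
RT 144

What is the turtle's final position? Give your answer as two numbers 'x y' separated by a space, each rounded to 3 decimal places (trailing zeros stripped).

Answer: 16.444 -7.321

Derivation:
Executing turtle program step by step:
Start: pos=(0,0), heading=0, pen down
RT 60: heading 0 -> 300
RT 144: heading 300 -> 156
BK 18: (0,0) -> (16.444,-7.321) [heading=156, draw]
RT 144: heading 156 -> 12
Final: pos=(16.444,-7.321), heading=12, 1 segment(s) drawn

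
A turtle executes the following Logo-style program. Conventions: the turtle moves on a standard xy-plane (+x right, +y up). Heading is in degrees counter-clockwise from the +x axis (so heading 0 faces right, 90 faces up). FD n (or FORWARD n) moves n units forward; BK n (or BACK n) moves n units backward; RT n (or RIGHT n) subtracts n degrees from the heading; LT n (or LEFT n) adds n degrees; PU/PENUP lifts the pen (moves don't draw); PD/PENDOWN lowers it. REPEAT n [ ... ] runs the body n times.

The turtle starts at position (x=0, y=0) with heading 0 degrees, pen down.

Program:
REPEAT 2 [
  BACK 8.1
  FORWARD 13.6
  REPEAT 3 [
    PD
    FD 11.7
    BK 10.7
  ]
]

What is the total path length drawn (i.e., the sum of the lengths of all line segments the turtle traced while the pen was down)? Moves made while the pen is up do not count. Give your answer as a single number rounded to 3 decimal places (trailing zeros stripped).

Executing turtle program step by step:
Start: pos=(0,0), heading=0, pen down
REPEAT 2 [
  -- iteration 1/2 --
  BK 8.1: (0,0) -> (-8.1,0) [heading=0, draw]
  FD 13.6: (-8.1,0) -> (5.5,0) [heading=0, draw]
  REPEAT 3 [
    -- iteration 1/3 --
    PD: pen down
    FD 11.7: (5.5,0) -> (17.2,0) [heading=0, draw]
    BK 10.7: (17.2,0) -> (6.5,0) [heading=0, draw]
    -- iteration 2/3 --
    PD: pen down
    FD 11.7: (6.5,0) -> (18.2,0) [heading=0, draw]
    BK 10.7: (18.2,0) -> (7.5,0) [heading=0, draw]
    -- iteration 3/3 --
    PD: pen down
    FD 11.7: (7.5,0) -> (19.2,0) [heading=0, draw]
    BK 10.7: (19.2,0) -> (8.5,0) [heading=0, draw]
  ]
  -- iteration 2/2 --
  BK 8.1: (8.5,0) -> (0.4,0) [heading=0, draw]
  FD 13.6: (0.4,0) -> (14,0) [heading=0, draw]
  REPEAT 3 [
    -- iteration 1/3 --
    PD: pen down
    FD 11.7: (14,0) -> (25.7,0) [heading=0, draw]
    BK 10.7: (25.7,0) -> (15,0) [heading=0, draw]
    -- iteration 2/3 --
    PD: pen down
    FD 11.7: (15,0) -> (26.7,0) [heading=0, draw]
    BK 10.7: (26.7,0) -> (16,0) [heading=0, draw]
    -- iteration 3/3 --
    PD: pen down
    FD 11.7: (16,0) -> (27.7,0) [heading=0, draw]
    BK 10.7: (27.7,0) -> (17,0) [heading=0, draw]
  ]
]
Final: pos=(17,0), heading=0, 16 segment(s) drawn

Segment lengths:
  seg 1: (0,0) -> (-8.1,0), length = 8.1
  seg 2: (-8.1,0) -> (5.5,0), length = 13.6
  seg 3: (5.5,0) -> (17.2,0), length = 11.7
  seg 4: (17.2,0) -> (6.5,0), length = 10.7
  seg 5: (6.5,0) -> (18.2,0), length = 11.7
  seg 6: (18.2,0) -> (7.5,0), length = 10.7
  seg 7: (7.5,0) -> (19.2,0), length = 11.7
  seg 8: (19.2,0) -> (8.5,0), length = 10.7
  seg 9: (8.5,0) -> (0.4,0), length = 8.1
  seg 10: (0.4,0) -> (14,0), length = 13.6
  seg 11: (14,0) -> (25.7,0), length = 11.7
  seg 12: (25.7,0) -> (15,0), length = 10.7
  seg 13: (15,0) -> (26.7,0), length = 11.7
  seg 14: (26.7,0) -> (16,0), length = 10.7
  seg 15: (16,0) -> (27.7,0), length = 11.7
  seg 16: (27.7,0) -> (17,0), length = 10.7
Total = 177.8

Answer: 177.8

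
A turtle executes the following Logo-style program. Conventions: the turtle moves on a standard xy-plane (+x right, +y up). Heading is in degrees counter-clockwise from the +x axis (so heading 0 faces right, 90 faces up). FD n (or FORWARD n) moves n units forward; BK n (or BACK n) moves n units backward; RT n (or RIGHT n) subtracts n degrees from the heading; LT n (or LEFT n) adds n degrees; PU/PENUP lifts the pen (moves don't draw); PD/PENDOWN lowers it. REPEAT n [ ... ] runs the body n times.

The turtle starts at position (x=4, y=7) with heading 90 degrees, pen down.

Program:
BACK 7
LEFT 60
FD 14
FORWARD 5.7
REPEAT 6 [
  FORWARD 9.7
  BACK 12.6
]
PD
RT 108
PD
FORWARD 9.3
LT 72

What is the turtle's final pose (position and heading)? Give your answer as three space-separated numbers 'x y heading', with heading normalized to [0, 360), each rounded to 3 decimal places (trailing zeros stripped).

Executing turtle program step by step:
Start: pos=(4,7), heading=90, pen down
BK 7: (4,7) -> (4,0) [heading=90, draw]
LT 60: heading 90 -> 150
FD 14: (4,0) -> (-8.124,7) [heading=150, draw]
FD 5.7: (-8.124,7) -> (-13.061,9.85) [heading=150, draw]
REPEAT 6 [
  -- iteration 1/6 --
  FD 9.7: (-13.061,9.85) -> (-21.461,14.7) [heading=150, draw]
  BK 12.6: (-21.461,14.7) -> (-10.549,8.4) [heading=150, draw]
  -- iteration 2/6 --
  FD 9.7: (-10.549,8.4) -> (-18.95,13.25) [heading=150, draw]
  BK 12.6: (-18.95,13.25) -> (-8.038,6.95) [heading=150, draw]
  -- iteration 3/6 --
  FD 9.7: (-8.038,6.95) -> (-16.438,11.8) [heading=150, draw]
  BK 12.6: (-16.438,11.8) -> (-5.526,5.5) [heading=150, draw]
  -- iteration 4/6 --
  FD 9.7: (-5.526,5.5) -> (-13.927,10.35) [heading=150, draw]
  BK 12.6: (-13.927,10.35) -> (-3.015,4.05) [heading=150, draw]
  -- iteration 5/6 --
  FD 9.7: (-3.015,4.05) -> (-11.415,8.9) [heading=150, draw]
  BK 12.6: (-11.415,8.9) -> (-0.503,2.6) [heading=150, draw]
  -- iteration 6/6 --
  FD 9.7: (-0.503,2.6) -> (-8.904,7.45) [heading=150, draw]
  BK 12.6: (-8.904,7.45) -> (2.008,1.15) [heading=150, draw]
]
PD: pen down
RT 108: heading 150 -> 42
PD: pen down
FD 9.3: (2.008,1.15) -> (8.919,7.373) [heading=42, draw]
LT 72: heading 42 -> 114
Final: pos=(8.919,7.373), heading=114, 16 segment(s) drawn

Answer: 8.919 7.373 114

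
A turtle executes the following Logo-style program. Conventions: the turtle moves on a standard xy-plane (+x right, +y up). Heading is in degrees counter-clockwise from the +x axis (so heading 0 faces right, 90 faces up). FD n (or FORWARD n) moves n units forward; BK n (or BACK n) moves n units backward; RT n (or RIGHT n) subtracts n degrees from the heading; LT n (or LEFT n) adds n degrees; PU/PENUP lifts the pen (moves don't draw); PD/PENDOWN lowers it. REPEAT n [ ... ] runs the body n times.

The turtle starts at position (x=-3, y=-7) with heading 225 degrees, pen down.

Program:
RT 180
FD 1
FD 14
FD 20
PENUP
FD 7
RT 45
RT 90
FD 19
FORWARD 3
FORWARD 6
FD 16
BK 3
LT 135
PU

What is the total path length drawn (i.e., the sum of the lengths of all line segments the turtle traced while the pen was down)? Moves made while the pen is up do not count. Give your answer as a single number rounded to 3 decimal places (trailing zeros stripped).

Answer: 35

Derivation:
Executing turtle program step by step:
Start: pos=(-3,-7), heading=225, pen down
RT 180: heading 225 -> 45
FD 1: (-3,-7) -> (-2.293,-6.293) [heading=45, draw]
FD 14: (-2.293,-6.293) -> (7.607,3.607) [heading=45, draw]
FD 20: (7.607,3.607) -> (21.749,17.749) [heading=45, draw]
PU: pen up
FD 7: (21.749,17.749) -> (26.698,22.698) [heading=45, move]
RT 45: heading 45 -> 0
RT 90: heading 0 -> 270
FD 19: (26.698,22.698) -> (26.698,3.698) [heading=270, move]
FD 3: (26.698,3.698) -> (26.698,0.698) [heading=270, move]
FD 6: (26.698,0.698) -> (26.698,-5.302) [heading=270, move]
FD 16: (26.698,-5.302) -> (26.698,-21.302) [heading=270, move]
BK 3: (26.698,-21.302) -> (26.698,-18.302) [heading=270, move]
LT 135: heading 270 -> 45
PU: pen up
Final: pos=(26.698,-18.302), heading=45, 3 segment(s) drawn

Segment lengths:
  seg 1: (-3,-7) -> (-2.293,-6.293), length = 1
  seg 2: (-2.293,-6.293) -> (7.607,3.607), length = 14
  seg 3: (7.607,3.607) -> (21.749,17.749), length = 20
Total = 35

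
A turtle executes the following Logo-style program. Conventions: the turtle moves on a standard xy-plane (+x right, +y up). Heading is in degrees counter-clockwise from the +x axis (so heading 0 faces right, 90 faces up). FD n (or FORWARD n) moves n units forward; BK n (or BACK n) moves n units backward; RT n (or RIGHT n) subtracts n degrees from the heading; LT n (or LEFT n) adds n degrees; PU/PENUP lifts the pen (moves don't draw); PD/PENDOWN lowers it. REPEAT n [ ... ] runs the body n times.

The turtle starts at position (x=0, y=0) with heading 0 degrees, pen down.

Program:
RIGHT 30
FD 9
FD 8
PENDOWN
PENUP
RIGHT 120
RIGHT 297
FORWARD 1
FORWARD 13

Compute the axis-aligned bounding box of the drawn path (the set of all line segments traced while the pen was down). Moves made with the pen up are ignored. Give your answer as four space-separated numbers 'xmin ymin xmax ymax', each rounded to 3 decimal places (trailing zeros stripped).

Answer: 0 -8.5 14.722 0

Derivation:
Executing turtle program step by step:
Start: pos=(0,0), heading=0, pen down
RT 30: heading 0 -> 330
FD 9: (0,0) -> (7.794,-4.5) [heading=330, draw]
FD 8: (7.794,-4.5) -> (14.722,-8.5) [heading=330, draw]
PD: pen down
PU: pen up
RT 120: heading 330 -> 210
RT 297: heading 210 -> 273
FD 1: (14.722,-8.5) -> (14.775,-9.499) [heading=273, move]
FD 13: (14.775,-9.499) -> (15.455,-22.481) [heading=273, move]
Final: pos=(15.455,-22.481), heading=273, 2 segment(s) drawn

Segment endpoints: x in {0, 7.794, 14.722}, y in {-8.5, -4.5, 0}
xmin=0, ymin=-8.5, xmax=14.722, ymax=0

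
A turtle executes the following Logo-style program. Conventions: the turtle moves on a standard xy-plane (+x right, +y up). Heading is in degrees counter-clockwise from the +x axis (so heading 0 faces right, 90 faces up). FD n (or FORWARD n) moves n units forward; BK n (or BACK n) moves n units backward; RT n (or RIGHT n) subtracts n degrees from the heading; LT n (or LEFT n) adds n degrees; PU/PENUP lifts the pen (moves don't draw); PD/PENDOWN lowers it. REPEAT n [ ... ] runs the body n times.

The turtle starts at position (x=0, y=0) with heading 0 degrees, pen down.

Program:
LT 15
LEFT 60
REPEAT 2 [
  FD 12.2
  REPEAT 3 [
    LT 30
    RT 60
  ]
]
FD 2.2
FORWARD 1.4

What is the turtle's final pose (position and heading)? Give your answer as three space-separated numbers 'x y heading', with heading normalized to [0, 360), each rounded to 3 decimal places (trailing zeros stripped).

Answer: 14.01 5.149 255

Derivation:
Executing turtle program step by step:
Start: pos=(0,0), heading=0, pen down
LT 15: heading 0 -> 15
LT 60: heading 15 -> 75
REPEAT 2 [
  -- iteration 1/2 --
  FD 12.2: (0,0) -> (3.158,11.784) [heading=75, draw]
  REPEAT 3 [
    -- iteration 1/3 --
    LT 30: heading 75 -> 105
    RT 60: heading 105 -> 45
    -- iteration 2/3 --
    LT 30: heading 45 -> 75
    RT 60: heading 75 -> 15
    -- iteration 3/3 --
    LT 30: heading 15 -> 45
    RT 60: heading 45 -> 345
  ]
  -- iteration 2/2 --
  FD 12.2: (3.158,11.784) -> (14.942,8.627) [heading=345, draw]
  REPEAT 3 [
    -- iteration 1/3 --
    LT 30: heading 345 -> 15
    RT 60: heading 15 -> 315
    -- iteration 2/3 --
    LT 30: heading 315 -> 345
    RT 60: heading 345 -> 285
    -- iteration 3/3 --
    LT 30: heading 285 -> 315
    RT 60: heading 315 -> 255
  ]
]
FD 2.2: (14.942,8.627) -> (14.372,6.502) [heading=255, draw]
FD 1.4: (14.372,6.502) -> (14.01,5.149) [heading=255, draw]
Final: pos=(14.01,5.149), heading=255, 4 segment(s) drawn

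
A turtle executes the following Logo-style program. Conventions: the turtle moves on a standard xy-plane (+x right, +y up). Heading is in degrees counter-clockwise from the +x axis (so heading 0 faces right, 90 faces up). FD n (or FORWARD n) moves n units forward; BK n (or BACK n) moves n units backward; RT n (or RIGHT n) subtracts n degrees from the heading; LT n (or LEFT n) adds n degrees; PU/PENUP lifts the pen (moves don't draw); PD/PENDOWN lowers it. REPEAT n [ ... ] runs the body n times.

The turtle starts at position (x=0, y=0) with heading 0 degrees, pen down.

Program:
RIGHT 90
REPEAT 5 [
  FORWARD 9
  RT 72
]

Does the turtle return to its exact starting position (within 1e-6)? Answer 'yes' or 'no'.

Answer: yes

Derivation:
Executing turtle program step by step:
Start: pos=(0,0), heading=0, pen down
RT 90: heading 0 -> 270
REPEAT 5 [
  -- iteration 1/5 --
  FD 9: (0,0) -> (0,-9) [heading=270, draw]
  RT 72: heading 270 -> 198
  -- iteration 2/5 --
  FD 9: (0,-9) -> (-8.56,-11.781) [heading=198, draw]
  RT 72: heading 198 -> 126
  -- iteration 3/5 --
  FD 9: (-8.56,-11.781) -> (-13.85,-4.5) [heading=126, draw]
  RT 72: heading 126 -> 54
  -- iteration 4/5 --
  FD 9: (-13.85,-4.5) -> (-8.56,2.781) [heading=54, draw]
  RT 72: heading 54 -> 342
  -- iteration 5/5 --
  FD 9: (-8.56,2.781) -> (0,0) [heading=342, draw]
  RT 72: heading 342 -> 270
]
Final: pos=(0,0), heading=270, 5 segment(s) drawn

Start position: (0, 0)
Final position: (0, 0)
Distance = 0; < 1e-6 -> CLOSED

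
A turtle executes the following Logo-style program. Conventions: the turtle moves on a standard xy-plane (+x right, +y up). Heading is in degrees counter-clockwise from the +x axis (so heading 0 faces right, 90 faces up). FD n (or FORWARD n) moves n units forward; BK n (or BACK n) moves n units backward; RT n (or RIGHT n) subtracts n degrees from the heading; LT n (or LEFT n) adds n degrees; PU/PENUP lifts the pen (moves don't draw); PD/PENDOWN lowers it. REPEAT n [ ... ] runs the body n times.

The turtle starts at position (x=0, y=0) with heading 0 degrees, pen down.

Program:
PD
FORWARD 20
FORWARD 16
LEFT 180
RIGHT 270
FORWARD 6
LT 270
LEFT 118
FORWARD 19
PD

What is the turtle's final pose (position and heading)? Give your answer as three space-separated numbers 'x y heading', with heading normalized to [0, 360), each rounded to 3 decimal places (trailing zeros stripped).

Executing turtle program step by step:
Start: pos=(0,0), heading=0, pen down
PD: pen down
FD 20: (0,0) -> (20,0) [heading=0, draw]
FD 16: (20,0) -> (36,0) [heading=0, draw]
LT 180: heading 0 -> 180
RT 270: heading 180 -> 270
FD 6: (36,0) -> (36,-6) [heading=270, draw]
LT 270: heading 270 -> 180
LT 118: heading 180 -> 298
FD 19: (36,-6) -> (44.92,-22.776) [heading=298, draw]
PD: pen down
Final: pos=(44.92,-22.776), heading=298, 4 segment(s) drawn

Answer: 44.92 -22.776 298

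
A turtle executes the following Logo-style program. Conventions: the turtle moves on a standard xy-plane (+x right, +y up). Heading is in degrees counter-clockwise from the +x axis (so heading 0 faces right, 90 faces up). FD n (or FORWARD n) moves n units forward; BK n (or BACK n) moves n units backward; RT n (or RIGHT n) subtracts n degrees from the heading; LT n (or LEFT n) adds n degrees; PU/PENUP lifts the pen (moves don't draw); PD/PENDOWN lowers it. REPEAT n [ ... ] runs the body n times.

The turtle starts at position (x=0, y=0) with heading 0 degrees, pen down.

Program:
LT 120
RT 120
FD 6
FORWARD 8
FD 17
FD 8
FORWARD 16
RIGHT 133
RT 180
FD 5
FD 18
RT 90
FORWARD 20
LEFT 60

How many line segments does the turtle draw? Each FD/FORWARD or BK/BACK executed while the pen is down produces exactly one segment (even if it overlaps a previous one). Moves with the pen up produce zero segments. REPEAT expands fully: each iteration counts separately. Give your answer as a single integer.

Answer: 8

Derivation:
Executing turtle program step by step:
Start: pos=(0,0), heading=0, pen down
LT 120: heading 0 -> 120
RT 120: heading 120 -> 0
FD 6: (0,0) -> (6,0) [heading=0, draw]
FD 8: (6,0) -> (14,0) [heading=0, draw]
FD 17: (14,0) -> (31,0) [heading=0, draw]
FD 8: (31,0) -> (39,0) [heading=0, draw]
FD 16: (39,0) -> (55,0) [heading=0, draw]
RT 133: heading 0 -> 227
RT 180: heading 227 -> 47
FD 5: (55,0) -> (58.41,3.657) [heading=47, draw]
FD 18: (58.41,3.657) -> (70.686,16.821) [heading=47, draw]
RT 90: heading 47 -> 317
FD 20: (70.686,16.821) -> (85.313,3.181) [heading=317, draw]
LT 60: heading 317 -> 17
Final: pos=(85.313,3.181), heading=17, 8 segment(s) drawn
Segments drawn: 8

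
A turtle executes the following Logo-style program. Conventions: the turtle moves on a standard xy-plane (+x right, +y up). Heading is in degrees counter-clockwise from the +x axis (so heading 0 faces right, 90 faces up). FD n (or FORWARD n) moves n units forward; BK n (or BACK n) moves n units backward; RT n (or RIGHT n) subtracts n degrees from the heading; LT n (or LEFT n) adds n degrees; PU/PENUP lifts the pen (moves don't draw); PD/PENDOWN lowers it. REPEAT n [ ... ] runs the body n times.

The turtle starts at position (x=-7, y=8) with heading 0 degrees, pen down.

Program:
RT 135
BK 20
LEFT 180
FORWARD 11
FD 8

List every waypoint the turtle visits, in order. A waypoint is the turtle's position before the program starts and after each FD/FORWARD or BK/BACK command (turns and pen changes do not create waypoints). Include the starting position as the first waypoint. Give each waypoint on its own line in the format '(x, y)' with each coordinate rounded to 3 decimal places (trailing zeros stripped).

Answer: (-7, 8)
(7.142, 22.142)
(14.92, 29.92)
(20.577, 35.577)

Derivation:
Executing turtle program step by step:
Start: pos=(-7,8), heading=0, pen down
RT 135: heading 0 -> 225
BK 20: (-7,8) -> (7.142,22.142) [heading=225, draw]
LT 180: heading 225 -> 45
FD 11: (7.142,22.142) -> (14.92,29.92) [heading=45, draw]
FD 8: (14.92,29.92) -> (20.577,35.577) [heading=45, draw]
Final: pos=(20.577,35.577), heading=45, 3 segment(s) drawn
Waypoints (4 total):
(-7, 8)
(7.142, 22.142)
(14.92, 29.92)
(20.577, 35.577)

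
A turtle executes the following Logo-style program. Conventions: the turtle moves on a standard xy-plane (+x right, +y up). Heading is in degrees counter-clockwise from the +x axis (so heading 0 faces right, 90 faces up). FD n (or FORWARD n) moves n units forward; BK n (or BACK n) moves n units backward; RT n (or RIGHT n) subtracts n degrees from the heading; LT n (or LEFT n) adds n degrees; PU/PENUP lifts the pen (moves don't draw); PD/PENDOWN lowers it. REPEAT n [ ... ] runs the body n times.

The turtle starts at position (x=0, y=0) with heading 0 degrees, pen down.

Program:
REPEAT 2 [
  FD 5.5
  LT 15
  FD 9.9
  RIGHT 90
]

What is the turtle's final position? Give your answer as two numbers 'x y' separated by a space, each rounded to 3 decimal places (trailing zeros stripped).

Answer: 21.436 -11.324

Derivation:
Executing turtle program step by step:
Start: pos=(0,0), heading=0, pen down
REPEAT 2 [
  -- iteration 1/2 --
  FD 5.5: (0,0) -> (5.5,0) [heading=0, draw]
  LT 15: heading 0 -> 15
  FD 9.9: (5.5,0) -> (15.063,2.562) [heading=15, draw]
  RT 90: heading 15 -> 285
  -- iteration 2/2 --
  FD 5.5: (15.063,2.562) -> (16.486,-2.75) [heading=285, draw]
  LT 15: heading 285 -> 300
  FD 9.9: (16.486,-2.75) -> (21.436,-11.324) [heading=300, draw]
  RT 90: heading 300 -> 210
]
Final: pos=(21.436,-11.324), heading=210, 4 segment(s) drawn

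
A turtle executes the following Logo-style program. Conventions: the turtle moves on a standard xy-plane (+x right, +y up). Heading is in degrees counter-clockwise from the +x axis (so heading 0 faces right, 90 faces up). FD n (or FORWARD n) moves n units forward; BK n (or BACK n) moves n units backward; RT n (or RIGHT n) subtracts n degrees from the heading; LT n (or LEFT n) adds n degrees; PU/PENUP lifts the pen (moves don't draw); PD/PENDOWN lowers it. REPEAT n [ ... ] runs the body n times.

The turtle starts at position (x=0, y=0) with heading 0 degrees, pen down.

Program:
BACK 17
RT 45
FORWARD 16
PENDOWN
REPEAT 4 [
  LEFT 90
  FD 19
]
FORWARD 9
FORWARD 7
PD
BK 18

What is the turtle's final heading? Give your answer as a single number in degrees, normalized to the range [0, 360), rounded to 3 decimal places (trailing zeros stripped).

Answer: 315

Derivation:
Executing turtle program step by step:
Start: pos=(0,0), heading=0, pen down
BK 17: (0,0) -> (-17,0) [heading=0, draw]
RT 45: heading 0 -> 315
FD 16: (-17,0) -> (-5.686,-11.314) [heading=315, draw]
PD: pen down
REPEAT 4 [
  -- iteration 1/4 --
  LT 90: heading 315 -> 45
  FD 19: (-5.686,-11.314) -> (7.749,2.121) [heading=45, draw]
  -- iteration 2/4 --
  LT 90: heading 45 -> 135
  FD 19: (7.749,2.121) -> (-5.686,15.556) [heading=135, draw]
  -- iteration 3/4 --
  LT 90: heading 135 -> 225
  FD 19: (-5.686,15.556) -> (-19.121,2.121) [heading=225, draw]
  -- iteration 4/4 --
  LT 90: heading 225 -> 315
  FD 19: (-19.121,2.121) -> (-5.686,-11.314) [heading=315, draw]
]
FD 9: (-5.686,-11.314) -> (0.678,-17.678) [heading=315, draw]
FD 7: (0.678,-17.678) -> (5.627,-22.627) [heading=315, draw]
PD: pen down
BK 18: (5.627,-22.627) -> (-7.101,-9.899) [heading=315, draw]
Final: pos=(-7.101,-9.899), heading=315, 9 segment(s) drawn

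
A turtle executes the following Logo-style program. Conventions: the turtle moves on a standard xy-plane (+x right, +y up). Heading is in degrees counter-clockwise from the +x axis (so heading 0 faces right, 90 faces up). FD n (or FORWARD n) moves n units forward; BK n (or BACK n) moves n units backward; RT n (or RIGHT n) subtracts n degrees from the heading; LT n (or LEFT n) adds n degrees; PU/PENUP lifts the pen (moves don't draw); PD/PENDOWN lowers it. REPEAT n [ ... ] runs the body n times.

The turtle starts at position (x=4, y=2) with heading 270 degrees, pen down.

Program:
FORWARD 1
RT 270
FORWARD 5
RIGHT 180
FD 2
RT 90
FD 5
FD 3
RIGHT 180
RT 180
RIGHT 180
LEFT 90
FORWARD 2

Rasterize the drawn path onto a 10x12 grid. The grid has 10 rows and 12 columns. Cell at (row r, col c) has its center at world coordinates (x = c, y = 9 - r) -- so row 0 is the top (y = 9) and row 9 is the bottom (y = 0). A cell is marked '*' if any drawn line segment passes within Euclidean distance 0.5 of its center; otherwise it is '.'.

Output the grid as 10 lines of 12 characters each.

Answer: .......***..
.......*....
.......*....
.......*....
.......*....
.......*....
.......*....
....*..*....
....******..
............

Derivation:
Segment 0: (4,2) -> (4,1)
Segment 1: (4,1) -> (9,1)
Segment 2: (9,1) -> (7,1)
Segment 3: (7,1) -> (7,6)
Segment 4: (7,6) -> (7,9)
Segment 5: (7,9) -> (9,9)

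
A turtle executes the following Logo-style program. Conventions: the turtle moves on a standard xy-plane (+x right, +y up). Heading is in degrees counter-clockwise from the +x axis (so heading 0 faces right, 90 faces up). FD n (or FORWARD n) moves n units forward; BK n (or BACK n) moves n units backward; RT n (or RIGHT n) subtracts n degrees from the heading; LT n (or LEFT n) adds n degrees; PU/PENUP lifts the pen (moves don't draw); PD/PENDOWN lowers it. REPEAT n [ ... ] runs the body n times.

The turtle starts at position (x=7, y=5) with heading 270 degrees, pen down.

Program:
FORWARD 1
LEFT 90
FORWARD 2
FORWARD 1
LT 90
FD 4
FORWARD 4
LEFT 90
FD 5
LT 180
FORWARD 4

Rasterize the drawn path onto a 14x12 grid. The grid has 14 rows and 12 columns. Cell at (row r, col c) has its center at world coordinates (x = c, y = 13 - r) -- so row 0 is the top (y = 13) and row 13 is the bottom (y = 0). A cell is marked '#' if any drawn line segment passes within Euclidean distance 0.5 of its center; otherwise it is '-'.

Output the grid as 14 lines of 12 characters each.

Segment 0: (7,5) -> (7,4)
Segment 1: (7,4) -> (9,4)
Segment 2: (9,4) -> (10,4)
Segment 3: (10,4) -> (10,8)
Segment 4: (10,8) -> (10,12)
Segment 5: (10,12) -> (5,12)
Segment 6: (5,12) -> (9,12)

Answer: ------------
-----######-
----------#-
----------#-
----------#-
----------#-
----------#-
----------#-
-------#--#-
-------####-
------------
------------
------------
------------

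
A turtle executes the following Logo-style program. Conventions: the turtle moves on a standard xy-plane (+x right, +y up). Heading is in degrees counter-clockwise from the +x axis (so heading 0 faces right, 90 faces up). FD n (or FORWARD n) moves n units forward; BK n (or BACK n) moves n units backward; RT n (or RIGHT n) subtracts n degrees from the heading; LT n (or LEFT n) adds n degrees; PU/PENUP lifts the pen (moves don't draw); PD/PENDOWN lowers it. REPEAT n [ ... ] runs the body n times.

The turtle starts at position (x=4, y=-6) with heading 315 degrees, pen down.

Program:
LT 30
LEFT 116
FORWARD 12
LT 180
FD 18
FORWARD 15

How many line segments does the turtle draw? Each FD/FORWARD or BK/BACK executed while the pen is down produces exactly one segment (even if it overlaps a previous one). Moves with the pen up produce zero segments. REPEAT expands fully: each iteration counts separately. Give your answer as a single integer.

Answer: 3

Derivation:
Executing turtle program step by step:
Start: pos=(4,-6), heading=315, pen down
LT 30: heading 315 -> 345
LT 116: heading 345 -> 101
FD 12: (4,-6) -> (1.71,5.78) [heading=101, draw]
LT 180: heading 101 -> 281
FD 18: (1.71,5.78) -> (5.145,-11.89) [heading=281, draw]
FD 15: (5.145,-11.89) -> (8.007,-26.614) [heading=281, draw]
Final: pos=(8.007,-26.614), heading=281, 3 segment(s) drawn
Segments drawn: 3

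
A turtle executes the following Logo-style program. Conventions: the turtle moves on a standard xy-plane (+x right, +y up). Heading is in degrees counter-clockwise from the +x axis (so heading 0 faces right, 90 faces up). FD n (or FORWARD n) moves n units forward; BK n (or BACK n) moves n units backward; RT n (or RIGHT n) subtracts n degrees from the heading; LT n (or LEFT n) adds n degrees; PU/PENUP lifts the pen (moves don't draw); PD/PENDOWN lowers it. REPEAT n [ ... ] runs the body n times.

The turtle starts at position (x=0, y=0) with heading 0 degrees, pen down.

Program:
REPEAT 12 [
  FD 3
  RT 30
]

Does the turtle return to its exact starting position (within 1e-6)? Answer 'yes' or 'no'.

Executing turtle program step by step:
Start: pos=(0,0), heading=0, pen down
REPEAT 12 [
  -- iteration 1/12 --
  FD 3: (0,0) -> (3,0) [heading=0, draw]
  RT 30: heading 0 -> 330
  -- iteration 2/12 --
  FD 3: (3,0) -> (5.598,-1.5) [heading=330, draw]
  RT 30: heading 330 -> 300
  -- iteration 3/12 --
  FD 3: (5.598,-1.5) -> (7.098,-4.098) [heading=300, draw]
  RT 30: heading 300 -> 270
  -- iteration 4/12 --
  FD 3: (7.098,-4.098) -> (7.098,-7.098) [heading=270, draw]
  RT 30: heading 270 -> 240
  -- iteration 5/12 --
  FD 3: (7.098,-7.098) -> (5.598,-9.696) [heading=240, draw]
  RT 30: heading 240 -> 210
  -- iteration 6/12 --
  FD 3: (5.598,-9.696) -> (3,-11.196) [heading=210, draw]
  RT 30: heading 210 -> 180
  -- iteration 7/12 --
  FD 3: (3,-11.196) -> (0,-11.196) [heading=180, draw]
  RT 30: heading 180 -> 150
  -- iteration 8/12 --
  FD 3: (0,-11.196) -> (-2.598,-9.696) [heading=150, draw]
  RT 30: heading 150 -> 120
  -- iteration 9/12 --
  FD 3: (-2.598,-9.696) -> (-4.098,-7.098) [heading=120, draw]
  RT 30: heading 120 -> 90
  -- iteration 10/12 --
  FD 3: (-4.098,-7.098) -> (-4.098,-4.098) [heading=90, draw]
  RT 30: heading 90 -> 60
  -- iteration 11/12 --
  FD 3: (-4.098,-4.098) -> (-2.598,-1.5) [heading=60, draw]
  RT 30: heading 60 -> 30
  -- iteration 12/12 --
  FD 3: (-2.598,-1.5) -> (0,0) [heading=30, draw]
  RT 30: heading 30 -> 0
]
Final: pos=(0,0), heading=0, 12 segment(s) drawn

Start position: (0, 0)
Final position: (0, 0)
Distance = 0; < 1e-6 -> CLOSED

Answer: yes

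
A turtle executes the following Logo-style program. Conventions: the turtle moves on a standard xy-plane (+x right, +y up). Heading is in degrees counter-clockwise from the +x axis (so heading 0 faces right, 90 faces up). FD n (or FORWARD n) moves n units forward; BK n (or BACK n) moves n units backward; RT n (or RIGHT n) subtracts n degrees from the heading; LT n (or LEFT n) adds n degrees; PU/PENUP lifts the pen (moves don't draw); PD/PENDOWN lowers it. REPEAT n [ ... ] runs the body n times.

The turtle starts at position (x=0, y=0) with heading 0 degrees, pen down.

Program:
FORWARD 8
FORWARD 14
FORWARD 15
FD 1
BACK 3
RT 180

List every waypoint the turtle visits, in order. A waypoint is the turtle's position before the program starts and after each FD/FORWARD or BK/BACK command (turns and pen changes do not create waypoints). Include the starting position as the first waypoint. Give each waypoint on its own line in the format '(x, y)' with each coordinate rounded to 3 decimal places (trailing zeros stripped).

Answer: (0, 0)
(8, 0)
(22, 0)
(37, 0)
(38, 0)
(35, 0)

Derivation:
Executing turtle program step by step:
Start: pos=(0,0), heading=0, pen down
FD 8: (0,0) -> (8,0) [heading=0, draw]
FD 14: (8,0) -> (22,0) [heading=0, draw]
FD 15: (22,0) -> (37,0) [heading=0, draw]
FD 1: (37,0) -> (38,0) [heading=0, draw]
BK 3: (38,0) -> (35,0) [heading=0, draw]
RT 180: heading 0 -> 180
Final: pos=(35,0), heading=180, 5 segment(s) drawn
Waypoints (6 total):
(0, 0)
(8, 0)
(22, 0)
(37, 0)
(38, 0)
(35, 0)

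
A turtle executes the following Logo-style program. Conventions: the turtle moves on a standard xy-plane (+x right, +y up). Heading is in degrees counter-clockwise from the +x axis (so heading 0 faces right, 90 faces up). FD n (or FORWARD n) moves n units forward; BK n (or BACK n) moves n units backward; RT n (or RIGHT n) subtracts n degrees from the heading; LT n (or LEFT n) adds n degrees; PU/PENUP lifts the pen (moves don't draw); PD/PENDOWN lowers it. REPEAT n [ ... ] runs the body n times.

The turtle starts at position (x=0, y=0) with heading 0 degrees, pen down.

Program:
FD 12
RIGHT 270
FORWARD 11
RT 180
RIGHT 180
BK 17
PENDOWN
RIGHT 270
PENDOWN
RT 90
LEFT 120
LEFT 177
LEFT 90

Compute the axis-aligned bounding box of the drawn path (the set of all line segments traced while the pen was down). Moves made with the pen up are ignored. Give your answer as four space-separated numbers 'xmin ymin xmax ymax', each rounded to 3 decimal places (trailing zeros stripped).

Executing turtle program step by step:
Start: pos=(0,0), heading=0, pen down
FD 12: (0,0) -> (12,0) [heading=0, draw]
RT 270: heading 0 -> 90
FD 11: (12,0) -> (12,11) [heading=90, draw]
RT 180: heading 90 -> 270
RT 180: heading 270 -> 90
BK 17: (12,11) -> (12,-6) [heading=90, draw]
PD: pen down
RT 270: heading 90 -> 180
PD: pen down
RT 90: heading 180 -> 90
LT 120: heading 90 -> 210
LT 177: heading 210 -> 27
LT 90: heading 27 -> 117
Final: pos=(12,-6), heading=117, 3 segment(s) drawn

Segment endpoints: x in {0, 12, 12, 12}, y in {-6, 0, 11}
xmin=0, ymin=-6, xmax=12, ymax=11

Answer: 0 -6 12 11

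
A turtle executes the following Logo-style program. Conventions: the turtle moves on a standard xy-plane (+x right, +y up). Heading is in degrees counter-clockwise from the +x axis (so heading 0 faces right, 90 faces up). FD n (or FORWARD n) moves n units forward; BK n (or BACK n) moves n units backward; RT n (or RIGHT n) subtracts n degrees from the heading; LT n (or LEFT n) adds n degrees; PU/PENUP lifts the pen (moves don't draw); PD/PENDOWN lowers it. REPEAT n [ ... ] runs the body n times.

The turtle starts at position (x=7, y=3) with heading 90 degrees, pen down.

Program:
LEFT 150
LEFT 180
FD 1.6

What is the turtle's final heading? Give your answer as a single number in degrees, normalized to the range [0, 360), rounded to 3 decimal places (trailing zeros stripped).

Executing turtle program step by step:
Start: pos=(7,3), heading=90, pen down
LT 150: heading 90 -> 240
LT 180: heading 240 -> 60
FD 1.6: (7,3) -> (7.8,4.386) [heading=60, draw]
Final: pos=(7.8,4.386), heading=60, 1 segment(s) drawn

Answer: 60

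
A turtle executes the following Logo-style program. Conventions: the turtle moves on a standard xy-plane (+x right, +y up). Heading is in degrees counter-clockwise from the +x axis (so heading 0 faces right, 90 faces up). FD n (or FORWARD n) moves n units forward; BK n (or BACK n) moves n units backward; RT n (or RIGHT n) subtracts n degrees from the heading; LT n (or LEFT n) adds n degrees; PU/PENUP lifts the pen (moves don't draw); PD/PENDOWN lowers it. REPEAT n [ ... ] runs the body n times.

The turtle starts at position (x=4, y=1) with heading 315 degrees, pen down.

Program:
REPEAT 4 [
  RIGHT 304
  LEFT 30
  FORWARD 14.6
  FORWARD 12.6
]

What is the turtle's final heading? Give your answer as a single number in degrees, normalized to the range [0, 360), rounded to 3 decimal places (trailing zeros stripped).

Executing turtle program step by step:
Start: pos=(4,1), heading=315, pen down
REPEAT 4 [
  -- iteration 1/4 --
  RT 304: heading 315 -> 11
  LT 30: heading 11 -> 41
  FD 14.6: (4,1) -> (15.019,10.578) [heading=41, draw]
  FD 12.6: (15.019,10.578) -> (24.528,18.845) [heading=41, draw]
  -- iteration 2/4 --
  RT 304: heading 41 -> 97
  LT 30: heading 97 -> 127
  FD 14.6: (24.528,18.845) -> (15.742,30.505) [heading=127, draw]
  FD 12.6: (15.742,30.505) -> (8.159,40.568) [heading=127, draw]
  -- iteration 3/4 --
  RT 304: heading 127 -> 183
  LT 30: heading 183 -> 213
  FD 14.6: (8.159,40.568) -> (-4.086,32.616) [heading=213, draw]
  FD 12.6: (-4.086,32.616) -> (-14.653,25.754) [heading=213, draw]
  -- iteration 4/4 --
  RT 304: heading 213 -> 269
  LT 30: heading 269 -> 299
  FD 14.6: (-14.653,25.754) -> (-7.575,12.984) [heading=299, draw]
  FD 12.6: (-7.575,12.984) -> (-1.466,1.964) [heading=299, draw]
]
Final: pos=(-1.466,1.964), heading=299, 8 segment(s) drawn

Answer: 299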